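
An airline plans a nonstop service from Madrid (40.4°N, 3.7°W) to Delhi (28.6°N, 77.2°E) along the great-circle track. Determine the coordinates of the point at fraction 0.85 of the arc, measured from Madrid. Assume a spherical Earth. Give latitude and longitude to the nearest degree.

≈ 34°N, 67°E

Convert each endpoint to a unit vector on the sphere (x = cos φ cos λ, y = cos φ sin λ, z = sin φ).
The central angle between the endpoints is δ = arccos(p₁·p₂) ≈ 1.142 rad (65.4°).
Interpolate at f = 0.85 with slerp weights a = sin((1−f)δ)/sin δ ≈ 0.187, b = sin(fδ)/sin δ ≈ 0.907.
p = a·p₁ + b·p₂ ≈ (0.319, 0.768, 0.556); φ = arcsin(p_z) ≈ 33.77°, λ = atan2(p_y, p_x) ≈ 67.44°.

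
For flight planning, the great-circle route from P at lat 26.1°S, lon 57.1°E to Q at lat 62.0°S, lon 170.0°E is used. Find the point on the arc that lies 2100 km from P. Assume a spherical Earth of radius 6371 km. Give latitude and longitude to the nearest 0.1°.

Write both endpoints as unit vectors p₁, p₂ with components (cos φ cos λ, cos φ sin λ, sin φ).
The central angle between the endpoints is δ = arccos(p₁·p₂) ≈ 1.344 rad (77.0°). The total great-circle distance is δ·R ≈ 1.344 × 6371 ≈ 8566 km, so the target fraction is f = 2100/8566 ≈ 0.245.
Interpolate at f ≈ 0.245 with slerp weights a = sin((1−f)δ)/sin δ ≈ 0.872, b = sin(fδ)/sin δ ≈ 0.332.
p = a·p₁ + b·p₂ ≈ (0.272, 0.684, -0.677); φ = arcsin(p_z) ≈ -42.59°, λ = atan2(p_y, p_x) ≈ 68.35°.

≈ lat 42.6°S, lon 68.4°E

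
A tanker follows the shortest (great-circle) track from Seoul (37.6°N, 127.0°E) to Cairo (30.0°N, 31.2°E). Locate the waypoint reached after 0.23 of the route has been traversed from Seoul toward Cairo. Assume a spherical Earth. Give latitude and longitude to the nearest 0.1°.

The haversine formula gives a central angle δ ≈ 1.333 rad (76.4°) between the endpoints.
Interpolate at f = 0.23 with slerp weights a = sin((1−f)δ)/sin δ ≈ 0.880, b = sin(fδ)/sin δ ≈ 0.311.
p = a·p₁ + b·p₂ ≈ (-0.190, 0.696, 0.692); φ = arcsin(p_z) ≈ 43.81°, λ = atan2(p_y, p_x) ≈ 105.24°.

≈ 43.8°N, 105.2°E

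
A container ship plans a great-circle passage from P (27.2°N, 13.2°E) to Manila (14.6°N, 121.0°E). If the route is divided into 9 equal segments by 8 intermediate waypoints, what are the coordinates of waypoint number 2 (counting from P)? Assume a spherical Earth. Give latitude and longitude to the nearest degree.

Convert each endpoint to a unit vector on the sphere (x = cos φ cos λ, y = cos φ sin λ, z = sin φ).
The central angle between the endpoints is δ = arccos(p₁·p₂) ≈ 1.719 rad (98.5°).
Interpolate at f = 2/9 with slerp weights a = sin((1−f)δ)/sin δ ≈ 0.984, b = sin(fδ)/sin δ ≈ 0.377.
p = a·p₁ + b·p₂ ≈ (0.664, 0.512, 0.545); φ = arcsin(p_z) ≈ 33.00°, λ = atan2(p_y, p_x) ≈ 37.67°.

≈ (33°N, 38°E)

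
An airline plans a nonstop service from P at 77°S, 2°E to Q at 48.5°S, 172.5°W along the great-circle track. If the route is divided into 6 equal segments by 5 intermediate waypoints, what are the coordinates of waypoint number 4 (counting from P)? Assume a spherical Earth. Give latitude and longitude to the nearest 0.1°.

≈ 66.6°S, 171.3°W

From cos δ = sin φ₁ sin φ₂ + cos φ₁ cos φ₂ cos Δλ, the central angle is δ ≈ 0.950 rad (54.5°).
Interpolate at f = 4/6 with slerp weights a = sin((1−f)δ)/sin δ ≈ 0.383, b = sin(fδ)/sin δ ≈ 0.728.
p = a·p₁ + b·p₂ ≈ (-0.392, -0.060, -0.918); φ = arcsin(p_z) ≈ -66.64°, λ = atan2(p_y, p_x) ≈ -171.31°.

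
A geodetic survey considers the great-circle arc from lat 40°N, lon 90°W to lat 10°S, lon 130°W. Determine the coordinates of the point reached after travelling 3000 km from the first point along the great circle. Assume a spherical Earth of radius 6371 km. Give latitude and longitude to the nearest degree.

≈ lat 19°N, lon 110°W

Convert each endpoint to a unit vector on the sphere (x = cos φ cos λ, y = cos φ sin λ, z = sin φ).
The central angle between the endpoints is δ = arccos(p₁·p₂) ≈ 1.086 rad (62.2°). The total great-circle distance is δ·R ≈ 1.086 × 6371 ≈ 6917 km, so the target fraction is f = 3000/6917 ≈ 0.434.
Interpolate at f ≈ 0.434 with slerp weights a = sin((1−f)δ)/sin δ ≈ 0.652, b = sin(fδ)/sin δ ≈ 0.513.
p = a·p₁ + b·p₂ ≈ (-0.325, -0.886, 0.330); φ = arcsin(p_z) ≈ 19.27°, λ = atan2(p_y, p_x) ≈ -110.12°.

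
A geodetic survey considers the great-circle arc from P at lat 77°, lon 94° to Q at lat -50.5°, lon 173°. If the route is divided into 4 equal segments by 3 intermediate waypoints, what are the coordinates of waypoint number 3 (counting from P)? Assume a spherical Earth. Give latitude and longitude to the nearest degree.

Convert each endpoint to a unit vector on the sphere (x = cos φ cos λ, y = cos φ sin λ, z = sin φ).
The central angle between the endpoints is δ = arccos(p₁·p₂) ≈ 2.381 rad (136.4°).
Interpolate at f = 3/4 with slerp weights a = sin((1−f)δ)/sin δ ≈ 0.814, b = sin(fδ)/sin δ ≈ 1.417.
p = a·p₁ + b·p₂ ≈ (-0.908, 0.292, -0.301); φ = arcsin(p_z) ≈ -17.52°, λ = atan2(p_y, p_x) ≈ 162.14°.

≈ lat -18°, lon 162°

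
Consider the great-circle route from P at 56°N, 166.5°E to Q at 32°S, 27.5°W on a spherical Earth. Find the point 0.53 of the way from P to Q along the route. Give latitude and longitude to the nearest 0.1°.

≈ 37.5°N, 49.3°W

Write both endpoints as unit vectors p₁, p₂ with components (cos φ cos λ, cos φ sin λ, sin φ).
The central angle between the endpoints is δ = arccos(p₁·p₂) ≈ 2.689 rad (154.1°).
Interpolate at f = 0.53 with slerp weights a = sin((1−f)δ)/sin δ ≈ 2.181, b = sin(fδ)/sin δ ≈ 2.264.
p = a·p₁ + b·p₂ ≈ (0.517, -0.602, 0.609); φ = arcsin(p_z) ≈ 37.49°, λ = atan2(p_y, p_x) ≈ -49.34°.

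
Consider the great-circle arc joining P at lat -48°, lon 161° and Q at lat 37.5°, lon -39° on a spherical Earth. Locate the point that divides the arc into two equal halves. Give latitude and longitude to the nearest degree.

≈ lat -25°, lon -93°

The haversine formula gives a central angle δ ≈ 2.828 rad (162.0°) between the endpoints.
Interpolate at f = 1/2 with slerp weights a = sin((1−f)δ)/sin δ ≈ 3.202, b = sin(fδ)/sin δ ≈ 3.202.
p = a·p₁ + b·p₂ ≈ (-0.052, -0.901, -0.430); φ = arcsin(p_z) ≈ -25.49°, λ = atan2(p_y, p_x) ≈ -93.28°.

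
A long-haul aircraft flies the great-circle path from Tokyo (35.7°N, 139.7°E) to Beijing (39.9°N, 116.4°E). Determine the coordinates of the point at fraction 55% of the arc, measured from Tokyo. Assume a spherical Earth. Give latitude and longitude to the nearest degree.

Write both endpoints as unit vectors p₁, p₂ with components (cos φ cos λ, cos φ sin λ, sin φ).
The central angle between the endpoints is δ = arccos(p₁·p₂) ≈ 0.329 rad (18.8°).
Interpolate at f = 0.55 with slerp weights a = sin((1−f)δ)/sin δ ≈ 0.457, b = sin(fδ)/sin δ ≈ 0.557.
p = a·p₁ + b·p₂ ≈ (-0.473, 0.623, 0.624); φ = arcsin(p_z) ≈ 38.59°, λ = atan2(p_y, p_x) ≈ 127.21°.

≈ (39°N, 127°E)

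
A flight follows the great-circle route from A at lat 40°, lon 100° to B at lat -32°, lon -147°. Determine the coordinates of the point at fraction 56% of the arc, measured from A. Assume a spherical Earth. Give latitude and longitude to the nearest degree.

Write both endpoints as unit vectors p₁, p₂ with components (cos φ cos λ, cos φ sin λ, sin φ).
The central angle between the endpoints is δ = arccos(p₁·p₂) ≈ 2.207 rad (126.5°).
Interpolate at f = 0.56 with slerp weights a = sin((1−f)δ)/sin δ ≈ 1.027, b = sin(fδ)/sin δ ≈ 1.175.
p = a·p₁ + b·p₂ ≈ (-0.972, 0.232, 0.038); φ = arcsin(p_z) ≈ 2.15°, λ = atan2(p_y, p_x) ≈ 166.57°.

≈ lat 2°, lon 167°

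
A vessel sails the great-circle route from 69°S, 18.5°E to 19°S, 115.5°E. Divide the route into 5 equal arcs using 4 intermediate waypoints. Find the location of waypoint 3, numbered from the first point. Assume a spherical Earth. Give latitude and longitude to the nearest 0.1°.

≈ 46.1°S, 100.1°E

Convert each endpoint to a unit vector on the sphere (x = cos φ cos λ, y = cos φ sin λ, z = sin φ).
The central angle between the endpoints is δ = arccos(p₁·p₂) ≈ 1.305 rad (74.8°).
Interpolate at f = 3/5 with slerp weights a = sin((1−f)δ)/sin δ ≈ 0.517, b = sin(fδ)/sin δ ≈ 0.731.
p = a·p₁ + b·p₂ ≈ (-0.122, 0.683, -0.720); φ = arcsin(p_z) ≈ -46.09°, λ = atan2(p_y, p_x) ≈ 100.13°.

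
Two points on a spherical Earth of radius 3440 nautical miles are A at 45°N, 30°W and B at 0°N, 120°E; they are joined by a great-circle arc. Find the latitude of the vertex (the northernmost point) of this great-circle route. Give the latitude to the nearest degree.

≈ 63°N

The great circle lies in the plane with unit normal n̂ = (p₁ × p₂)/|p₁ × p₂|.
Here n̂_z ≈ +0.447; the vertex latitude is φ_max = arccos|n̂_z| ≈ 63.4°.
Check via Clairaut: cos φ_max = |cos φ₁| · sin C = cos(45.0°)·sin(39.2°) ≈ 0.447, again giving ≈ 63.4°.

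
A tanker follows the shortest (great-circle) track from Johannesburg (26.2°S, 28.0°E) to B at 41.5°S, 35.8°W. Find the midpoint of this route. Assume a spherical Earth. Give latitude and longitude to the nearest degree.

Write both endpoints as unit vectors p₁, p₂ with components (cos φ cos λ, cos φ sin λ, sin φ).
The central angle between the endpoints is δ = arccos(p₁·p₂) ≈ 0.941 rad (53.9°).
Interpolate at f = 1/2 with slerp weights a = sin((1−f)δ)/sin δ ≈ 0.561, b = sin(fδ)/sin δ ≈ 0.561.
p = a·p₁ + b·p₂ ≈ (0.785, -0.009, -0.619); φ = arcsin(p_z) ≈ -38.27°, λ = atan2(p_y, p_x) ≈ -0.69°.

≈ 38°S, 1°W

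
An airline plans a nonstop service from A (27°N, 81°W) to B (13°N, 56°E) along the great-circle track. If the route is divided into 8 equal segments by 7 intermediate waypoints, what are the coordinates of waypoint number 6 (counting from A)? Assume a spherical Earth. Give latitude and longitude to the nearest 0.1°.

From cos δ = sin φ₁ sin φ₂ + cos φ₁ cos φ₂ cos Δλ, the central angle is δ ≈ 2.133 rad (122.2°).
Interpolate at f = 6/8 with slerp weights a = sin((1−f)δ)/sin δ ≈ 0.601, b = sin(fδ)/sin δ ≈ 1.181.
p = a·p₁ + b·p₂ ≈ (0.727, 0.426, 0.538); φ = arcsin(p_z) ≈ 32.57°, λ = atan2(p_y, p_x) ≈ 30.33°.

≈ (32.6°N, 30.3°E)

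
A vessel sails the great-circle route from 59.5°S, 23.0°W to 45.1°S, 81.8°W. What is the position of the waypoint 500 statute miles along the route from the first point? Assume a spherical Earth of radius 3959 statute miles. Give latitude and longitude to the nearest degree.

From cos δ = sin φ₁ sin φ₂ + cos φ₁ cos φ₂ cos Δλ, the central angle is δ ≈ 0.650 rad (37.3°). The total great-circle distance is δ·R ≈ 0.650 × 3959 ≈ 2574 mi, so the target fraction is f = 500/2574 ≈ 0.194.
Interpolate at f ≈ 0.194 with slerp weights a = sin((1−f)δ)/sin δ ≈ 0.826, b = sin(fδ)/sin δ ≈ 0.208.
p = a·p₁ + b·p₂ ≈ (0.407, -0.309, -0.859); φ = arcsin(p_z) ≈ -59.26°, λ = atan2(p_y, p_x) ≈ -37.23°.

≈ 59°S, 37°W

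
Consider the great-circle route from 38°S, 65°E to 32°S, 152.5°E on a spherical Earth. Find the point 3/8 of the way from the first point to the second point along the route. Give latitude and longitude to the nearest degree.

Convert each endpoint to a unit vector on the sphere (x = cos φ cos λ, y = cos φ sin λ, z = sin φ).
The central angle between the endpoints is δ = arccos(p₁·p₂) ≈ 1.207 rad (69.2°).
Interpolate at f = 3/8 with slerp weights a = sin((1−f)δ)/sin δ ≈ 0.733, b = sin(fδ)/sin δ ≈ 0.468.
p = a·p₁ + b·p₂ ≈ (-0.108, 0.707, -0.699); φ = arcsin(p_z) ≈ -44.37°, λ = atan2(p_y, p_x) ≈ 98.69°.

≈ 44°S, 99°E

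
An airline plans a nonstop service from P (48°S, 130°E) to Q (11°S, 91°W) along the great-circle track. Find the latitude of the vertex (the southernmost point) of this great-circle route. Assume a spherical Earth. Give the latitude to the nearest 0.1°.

≈ 62.6°S

The great circle lies in the plane with unit normal n̂ = (p₁ × p₂)/|p₁ × p₂|.
Here n̂_z ≈ +0.461; the vertex latitude is φ_max = arccos|n̂_z| ≈ 62.6°.
Check via Clairaut: cos φ_max = |cos φ₁| · sin C = cos(48.0°)·sin(136.5°) ≈ 0.461, again giving ≈ 62.6°.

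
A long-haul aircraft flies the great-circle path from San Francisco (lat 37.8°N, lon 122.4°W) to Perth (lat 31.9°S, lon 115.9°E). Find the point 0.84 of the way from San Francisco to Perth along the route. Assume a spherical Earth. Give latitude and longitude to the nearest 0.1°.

≈ lat 21.5°S, lon 136.7°E

The haversine formula gives a central angle δ ≈ 2.314 rad (132.6°) between the endpoints.
Interpolate at f = 0.84 with slerp weights a = sin((1−f)δ)/sin δ ≈ 0.491, b = sin(fδ)/sin δ ≈ 1.264.
p = a·p₁ + b·p₂ ≈ (-0.677, 0.638, -0.367); φ = arcsin(p_z) ≈ -21.54°, λ = atan2(p_y, p_x) ≈ 136.69°.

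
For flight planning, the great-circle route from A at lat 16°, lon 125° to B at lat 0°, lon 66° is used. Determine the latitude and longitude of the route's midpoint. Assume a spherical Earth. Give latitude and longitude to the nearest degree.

Write both endpoints as unit vectors p₁, p₂ with components (cos φ cos λ, cos φ sin λ, sin φ).
The central angle between the endpoints is δ = arccos(p₁·p₂) ≈ 1.053 rad (60.3°).
Interpolate at f = 1/2 with slerp weights a = sin((1−f)δ)/sin δ ≈ 0.578, b = sin(fδ)/sin δ ≈ 0.578.
p = a·p₁ + b·p₂ ≈ (-0.084, 0.984, 0.159); φ = arcsin(p_z) ≈ 9.17°, λ = atan2(p_y, p_x) ≈ 94.86°.

≈ lat 9°, lon 95°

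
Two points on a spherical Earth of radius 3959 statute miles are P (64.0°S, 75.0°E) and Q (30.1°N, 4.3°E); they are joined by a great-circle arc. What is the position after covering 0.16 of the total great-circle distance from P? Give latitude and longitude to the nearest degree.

Write both endpoints as unit vectors p₁, p₂ with components (cos φ cos λ, cos φ sin λ, sin φ).
The central angle between the endpoints is δ = arccos(p₁·p₂) ≈ 1.902 rad (109.0°).
Interpolate at f = 0.16 with slerp weights a = sin((1−f)δ)/sin δ ≈ 1.057, b = sin(fδ)/sin δ ≈ 0.317.
p = a·p₁ + b·p₂ ≈ (0.393, 0.468, -0.791); φ = arcsin(p_z) ≈ -52.30°, λ = atan2(p_y, p_x) ≈ 49.96°.

≈ (52°S, 50°E)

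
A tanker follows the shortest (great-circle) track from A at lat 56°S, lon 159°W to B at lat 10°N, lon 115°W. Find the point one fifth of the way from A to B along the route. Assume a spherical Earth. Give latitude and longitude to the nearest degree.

Convert each endpoint to a unit vector on the sphere (x = cos φ cos λ, y = cos φ sin λ, z = sin φ).
The central angle between the endpoints is δ = arccos(p₁·p₂) ≈ 1.316 rad (75.4°).
Interpolate at f = 1/5 with slerp weights a = sin((1−f)δ)/sin δ ≈ 0.898, b = sin(fδ)/sin δ ≈ 0.269.
p = a·p₁ + b·p₂ ≈ (-0.581, -0.420, -0.698); φ = arcsin(p_z) ≈ -44.24°, λ = atan2(p_y, p_x) ≈ -144.13°.

≈ lat 44°S, lon 144°W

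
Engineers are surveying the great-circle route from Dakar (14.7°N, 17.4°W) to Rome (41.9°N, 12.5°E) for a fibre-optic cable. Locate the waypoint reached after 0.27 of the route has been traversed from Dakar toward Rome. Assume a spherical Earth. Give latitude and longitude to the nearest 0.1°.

From cos δ = sin φ₁ sin φ₂ + cos φ₁ cos φ₂ cos Δλ, the central angle is δ ≈ 0.654 rad (37.5°).
Interpolate at f = 0.27 with slerp weights a = sin((1−f)δ)/sin δ ≈ 0.755, b = sin(fδ)/sin δ ≈ 0.289.
p = a·p₁ + b·p₂ ≈ (0.907, -0.172, 0.385); φ = arcsin(p_z) ≈ 22.61°, λ = atan2(p_y, p_x) ≈ -10.74°.

≈ 22.6°N, 10.7°W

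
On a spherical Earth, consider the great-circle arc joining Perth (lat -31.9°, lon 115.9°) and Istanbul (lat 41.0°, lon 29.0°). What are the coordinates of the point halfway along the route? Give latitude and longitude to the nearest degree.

≈ lat 6°, lon 76°

Write both endpoints as unit vectors p₁, p₂ with components (cos φ cos λ, cos φ sin λ, sin φ).
The central angle between the endpoints is δ = arccos(p₁·p₂) ≈ 1.888 rad (108.2°).
Interpolate at f = 1/2 with slerp weights a = sin((1−f)δ)/sin δ ≈ 0.853, b = sin(fδ)/sin δ ≈ 0.853.
p = a·p₁ + b·p₂ ≈ (0.247, 0.963, 0.109); φ = arcsin(p_z) ≈ 6.25°, λ = atan2(p_y, p_x) ≈ 75.64°.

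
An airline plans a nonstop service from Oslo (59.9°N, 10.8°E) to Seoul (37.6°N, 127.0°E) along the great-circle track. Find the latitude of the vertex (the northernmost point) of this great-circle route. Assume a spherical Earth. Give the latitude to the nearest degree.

≈ 68°N

The great circle lies in the plane with unit normal n̂ = (p₁ × p₂)/|p₁ × p₂|.
Here n̂_z ≈ +0.381; the vertex latitude is φ_max = arccos|n̂_z| ≈ 67.6°.
Check via Clairaut: cos φ_max = |cos φ₁| · sin C = cos(59.9°)·sin(49.4°) ≈ 0.381, again giving ≈ 67.6°.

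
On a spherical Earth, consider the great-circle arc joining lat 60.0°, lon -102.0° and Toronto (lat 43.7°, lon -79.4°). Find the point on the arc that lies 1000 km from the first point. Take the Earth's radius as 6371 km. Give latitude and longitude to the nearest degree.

≈ lat 54°, lon -90°

Convert each endpoint to a unit vector on the sphere (x = cos φ cos λ, y = cos φ sin λ, z = sin φ).
The central angle between the endpoints is δ = arccos(p₁·p₂) ≈ 0.371 rad (21.2°). The total great-circle distance is δ·R ≈ 0.371 × 6371 ≈ 2362 km, so the target fraction is f = 1000/2362 ≈ 0.423.
Interpolate at f ≈ 0.423 with slerp weights a = sin((1−f)δ)/sin δ ≈ 0.586, b = sin(fδ)/sin δ ≈ 0.431.
p = a·p₁ + b·p₂ ≈ (-0.004, -0.593, 0.805); φ = arcsin(p_z) ≈ 53.63°, λ = atan2(p_y, p_x) ≈ -90.34°.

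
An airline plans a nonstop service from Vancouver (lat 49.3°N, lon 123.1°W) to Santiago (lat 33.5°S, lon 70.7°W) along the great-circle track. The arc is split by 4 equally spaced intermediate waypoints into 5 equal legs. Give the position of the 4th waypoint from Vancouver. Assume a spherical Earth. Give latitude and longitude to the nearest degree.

Write both endpoints as unit vectors p₁, p₂ with components (cos φ cos λ, cos φ sin λ, sin φ).
The central angle between the endpoints is δ = arccos(p₁·p₂) ≈ 1.658 rad (95.0°).
Interpolate at f = 4/5 with slerp weights a = sin((1−f)δ)/sin δ ≈ 0.327, b = sin(fδ)/sin δ ≈ 0.974.
p = a·p₁ + b·p₂ ≈ (0.152, -0.945, -0.290); φ = arcsin(p_z) ≈ -16.85°, λ = atan2(p_y, p_x) ≈ -80.86°.

≈ lat 17°S, lon 81°W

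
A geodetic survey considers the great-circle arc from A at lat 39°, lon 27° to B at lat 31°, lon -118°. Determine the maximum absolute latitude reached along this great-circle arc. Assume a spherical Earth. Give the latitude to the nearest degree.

≈ 67°

The great circle lies in the plane with unit normal n̂ = (p₁ × p₂)/|p₁ × p₂|.
Here n̂_z ≈ -0.392; the vertex latitude is φ_max = arccos|n̂_z| ≈ 66.9°.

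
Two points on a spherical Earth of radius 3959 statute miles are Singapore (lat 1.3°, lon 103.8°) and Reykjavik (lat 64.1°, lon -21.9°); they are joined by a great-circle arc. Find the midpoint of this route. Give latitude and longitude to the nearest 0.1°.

Convert each endpoint to a unit vector on the sphere (x = cos φ cos λ, y = cos φ sin λ, z = sin φ).
The central angle between the endpoints is δ = arccos(p₁·p₂) ≈ 1.807 rad (103.6°).
Interpolate at f = 1/2 with slerp weights a = sin((1−f)δ)/sin δ ≈ 0.808, b = sin(fδ)/sin δ ≈ 0.808.
p = a·p₁ + b·p₂ ≈ (0.135, 0.653, 0.745); φ = arcsin(p_z) ≈ 48.19°, λ = atan2(p_y, p_x) ≈ 78.33°.

≈ lat 48.2°, lon 78.3°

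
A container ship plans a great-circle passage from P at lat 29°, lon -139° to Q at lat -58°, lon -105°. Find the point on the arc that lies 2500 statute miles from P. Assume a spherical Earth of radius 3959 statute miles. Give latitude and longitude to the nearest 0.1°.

≈ lat -5.8°, lon -128.9°

The haversine formula gives a central angle δ ≈ 1.598 rad (91.5°) between the endpoints. The total great-circle distance is δ·R ≈ 1.598 × 3959 ≈ 6325 mi, so the target fraction is f = 2500/6325 ≈ 0.395.
Interpolate at f ≈ 0.395 with slerp weights a = sin((1−f)δ)/sin δ ≈ 0.823, b = sin(fδ)/sin δ ≈ 0.591.
p = a·p₁ + b·p₂ ≈ (-0.624, -0.775, -0.102); φ = arcsin(p_z) ≈ -5.84°, λ = atan2(p_y, p_x) ≈ -128.87°.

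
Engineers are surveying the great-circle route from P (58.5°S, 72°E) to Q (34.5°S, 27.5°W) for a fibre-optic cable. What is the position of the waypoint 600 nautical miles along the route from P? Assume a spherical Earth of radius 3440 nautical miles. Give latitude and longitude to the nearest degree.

Convert each endpoint to a unit vector on the sphere (x = cos φ cos λ, y = cos φ sin λ, z = sin φ).
The central angle between the endpoints is δ = arccos(p₁·p₂) ≈ 1.146 rad (65.7°). The total great-circle distance is δ·R ≈ 1.146 × 3440 ≈ 3943 nmi, so the target fraction is f = 600/3943 ≈ 0.152.
Interpolate at f ≈ 0.152 with slerp weights a = sin((1−f)δ)/sin δ ≈ 0.906, b = sin(fδ)/sin δ ≈ 0.190.
p = a·p₁ + b·p₂ ≈ (0.286, 0.378, -0.881); φ = arcsin(p_z) ≈ -61.73°, λ = atan2(p_y, p_x) ≈ 52.93°.

≈ (62°S, 53°E)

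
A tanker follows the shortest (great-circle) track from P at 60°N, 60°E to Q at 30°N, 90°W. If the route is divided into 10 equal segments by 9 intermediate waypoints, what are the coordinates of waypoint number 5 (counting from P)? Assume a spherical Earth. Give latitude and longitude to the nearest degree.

≈ 70°N, 60°W

Write both endpoints as unit vectors p₁, p₂ with components (cos φ cos λ, cos φ sin λ, sin φ).
The central angle between the endpoints is δ = arccos(p₁·p₂) ≈ 1.513 rad (86.7°).
Interpolate at f = 5/10 with slerp weights a = sin((1−f)δ)/sin δ ≈ 0.687, b = sin(fδ)/sin δ ≈ 0.687.
p = a·p₁ + b·p₂ ≈ (0.172, -0.298, 0.939); φ = arcsin(p_z) ≈ 69.90°, λ = atan2(p_y, p_x) ≈ -60.00°.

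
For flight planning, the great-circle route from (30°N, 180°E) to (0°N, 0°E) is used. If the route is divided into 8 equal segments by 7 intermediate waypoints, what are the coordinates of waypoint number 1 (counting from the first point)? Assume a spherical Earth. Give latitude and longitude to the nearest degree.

Write both endpoints as unit vectors p₁, p₂ with components (cos φ cos λ, cos φ sin λ, sin φ).
The central angle between the endpoints is δ = arccos(p₁·p₂) ≈ 2.618 rad (150.0°).
Interpolate at f = 1/8 with slerp weights a = sin((1−f)δ)/sin δ ≈ 1.504, b = sin(fδ)/sin δ ≈ 0.643.
p = a·p₁ + b·p₂ ≈ (-0.659, 0.000, 0.752); φ = arcsin(p_z) ≈ 48.75°, λ = atan2(p_y, p_x) ≈ 180.00°.

≈ (49°N, 180°E)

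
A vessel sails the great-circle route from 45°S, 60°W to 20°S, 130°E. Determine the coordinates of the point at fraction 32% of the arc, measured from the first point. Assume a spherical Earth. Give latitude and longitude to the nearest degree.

≈ 79°S, 95°W

Convert each endpoint to a unit vector on the sphere (x = cos φ cos λ, y = cos φ sin λ, z = sin φ).
The central angle between the endpoints is δ = arccos(p₁·p₂) ≈ 1.996 rad (114.4°).
Interpolate at f = 0.32 with slerp weights a = sin((1−f)δ)/sin δ ≈ 1.073, b = sin(fδ)/sin δ ≈ 0.654.
p = a·p₁ + b·p₂ ≈ (-0.016, -0.186, -0.982); φ = arcsin(p_z) ≈ -79.25°, λ = atan2(p_y, p_x) ≈ -94.92°.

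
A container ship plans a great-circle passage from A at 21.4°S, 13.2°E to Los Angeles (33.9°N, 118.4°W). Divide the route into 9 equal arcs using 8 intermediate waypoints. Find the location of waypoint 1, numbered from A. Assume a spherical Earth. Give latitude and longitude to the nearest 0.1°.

Convert each endpoint to a unit vector on the sphere (x = cos φ cos λ, y = cos φ sin λ, z = sin φ).
The central angle between the endpoints is δ = arccos(p₁·p₂) ≈ 2.370 rad (135.8°).
Interpolate at f = 1/9 with slerp weights a = sin((1−f)δ)/sin δ ≈ 1.233, b = sin(fδ)/sin δ ≈ 0.373.
p = a·p₁ + b·p₂ ≈ (0.970, -0.010, -0.242); φ = arcsin(p_z) ≈ -13.99°, λ = atan2(p_y, p_x) ≈ -0.61°.

≈ 14.0°S, 0.6°W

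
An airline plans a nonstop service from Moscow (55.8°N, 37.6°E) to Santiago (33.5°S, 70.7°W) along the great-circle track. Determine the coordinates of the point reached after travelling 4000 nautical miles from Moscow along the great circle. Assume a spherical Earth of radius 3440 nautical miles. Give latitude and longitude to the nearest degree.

≈ (16°N, 33°W)

From cos δ = sin φ₁ sin φ₂ + cos φ₁ cos φ₂ cos Δλ, the central angle is δ ≈ 2.219 rad (127.1°). The total great-circle distance is δ·R ≈ 2.219 × 3440 ≈ 7633 nmi, so the target fraction is f = 4000/7633 ≈ 0.524.
Interpolate at f ≈ 0.524 with slerp weights a = sin((1−f)δ)/sin δ ≈ 1.092, b = sin(fδ)/sin δ ≈ 1.151.
p = a·p₁ + b·p₂ ≈ (0.804, -0.532, 0.268); φ = arcsin(p_z) ≈ 15.52°, λ = atan2(p_y, p_x) ≈ -33.49°.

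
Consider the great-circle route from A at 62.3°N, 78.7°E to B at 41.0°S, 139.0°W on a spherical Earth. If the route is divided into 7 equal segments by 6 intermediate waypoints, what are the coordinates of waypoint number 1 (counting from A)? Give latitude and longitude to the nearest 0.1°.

The haversine formula gives a central angle δ ≈ 2.603 rad (149.1°) between the endpoints.
Interpolate at f = 1/7 with slerp weights a = sin((1−f)δ)/sin δ ≈ 1.540, b = sin(fδ)/sin δ ≈ 0.708.
p = a·p₁ + b·p₂ ≈ (-0.263, 0.351, 0.899); φ = arcsin(p_z) ≈ 63.97°, λ = atan2(p_y, p_x) ≈ 126.86°.

≈ 64.0°N, 126.9°E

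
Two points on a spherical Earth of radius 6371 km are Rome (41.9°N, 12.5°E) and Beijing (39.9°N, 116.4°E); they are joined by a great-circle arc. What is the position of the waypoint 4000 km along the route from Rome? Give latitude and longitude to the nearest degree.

≈ 55°N, 65°E

Convert each endpoint to a unit vector on the sphere (x = cos φ cos λ, y = cos φ sin λ, z = sin φ).
The central angle between the endpoints is δ = arccos(p₁·p₂) ≈ 1.275 rad (73.1°). The total great-circle distance is δ·R ≈ 1.275 × 6371 ≈ 8125 km, so the target fraction is f = 4000/8125 ≈ 0.492.
Interpolate at f ≈ 0.492 with slerp weights a = sin((1−f)δ)/sin δ ≈ 0.630, b = sin(fδ)/sin δ ≈ 0.614.
p = a·p₁ + b·p₂ ≈ (0.249, 0.523, 0.815); φ = arcsin(p_z) ≈ 54.58°, λ = atan2(p_y, p_x) ≈ 64.59°.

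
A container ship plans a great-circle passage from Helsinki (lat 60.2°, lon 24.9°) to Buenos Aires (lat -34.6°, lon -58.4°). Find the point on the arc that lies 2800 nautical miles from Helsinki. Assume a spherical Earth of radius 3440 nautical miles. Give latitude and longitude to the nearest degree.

≈ lat 27°, lon -23°

Write both endpoints as unit vectors p₁, p₂ with components (cos φ cos λ, cos φ sin λ, sin φ).
The central angle between the endpoints is δ = arccos(p₁·p₂) ≈ 2.032 rad (116.4°). The total great-circle distance is δ·R ≈ 2.032 × 3440 ≈ 6990 nmi, so the target fraction is f = 2800/6990 ≈ 0.401.
Interpolate at f ≈ 0.401 with slerp weights a = sin((1−f)δ)/sin δ ≈ 1.048, b = sin(fδ)/sin δ ≈ 0.812.
p = a·p₁ + b·p₂ ≈ (0.823, -0.350, 0.448); φ = arcsin(p_z) ≈ 26.64°, λ = atan2(p_y, p_x) ≈ -23.04°.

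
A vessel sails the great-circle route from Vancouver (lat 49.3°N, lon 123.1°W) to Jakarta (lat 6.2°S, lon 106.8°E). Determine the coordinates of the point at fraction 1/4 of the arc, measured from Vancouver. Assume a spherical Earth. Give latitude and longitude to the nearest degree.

Convert each endpoint to a unit vector on the sphere (x = cos φ cos λ, y = cos φ sin λ, z = sin φ).
The central angle between the endpoints is δ = arccos(p₁·p₂) ≈ 2.094 rad (120.0°).
Interpolate at f = 1/4 with slerp weights a = sin((1−f)δ)/sin δ ≈ 1.154, b = sin(fδ)/sin δ ≈ 0.577.
p = a·p₁ + b·p₂ ≈ (-0.577, -0.081, 0.813); φ = arcsin(p_z) ≈ 54.37°, λ = atan2(p_y, p_x) ≈ -171.97°.

≈ lat 54°N, lon 172°W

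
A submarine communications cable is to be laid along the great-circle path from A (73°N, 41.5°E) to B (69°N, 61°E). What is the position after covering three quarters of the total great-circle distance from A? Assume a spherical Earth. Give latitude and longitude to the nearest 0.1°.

≈ (70.2°N, 56.9°E)

Write both endpoints as unit vectors p₁, p₂ with components (cos φ cos λ, cos φ sin λ, sin φ).
The central angle between the endpoints is δ = arccos(p₁·p₂) ≈ 0.130 rad (7.5°).
Interpolate at f = 3/4 with slerp weights a = sin((1−f)δ)/sin δ ≈ 0.251, b = sin(fδ)/sin δ ≈ 0.751.
p = a·p₁ + b·p₂ ≈ (0.185, 0.284, 0.941); φ = arcsin(p_z) ≈ 70.18°, λ = atan2(p_y, p_x) ≈ 56.86°.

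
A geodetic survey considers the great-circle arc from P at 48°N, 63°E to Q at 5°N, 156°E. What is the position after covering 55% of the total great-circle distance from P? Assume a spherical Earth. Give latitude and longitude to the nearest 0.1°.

Convert each endpoint to a unit vector on the sphere (x = cos φ cos λ, y = cos φ sin λ, z = sin φ).
The central angle between the endpoints is δ = arccos(p₁·p₂) ≈ 1.541 rad (88.3°).
Interpolate at f = 0.55 with slerp weights a = sin((1−f)δ)/sin δ ≈ 0.639, b = sin(fδ)/sin δ ≈ 0.750.
p = a·p₁ + b·p₂ ≈ (-0.488, 0.685, 0.541); φ = arcsin(p_z) ≈ 32.72°, λ = atan2(p_y, p_x) ≈ 125.48°.

≈ 32.7°N, 125.5°E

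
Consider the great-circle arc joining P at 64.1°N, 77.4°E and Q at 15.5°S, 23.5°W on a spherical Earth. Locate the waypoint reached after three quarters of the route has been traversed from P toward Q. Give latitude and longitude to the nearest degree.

Convert each endpoint to a unit vector on the sphere (x = cos φ cos λ, y = cos φ sin λ, z = sin φ).
The central angle between the endpoints is δ = arccos(p₁·p₂) ≈ 1.897 rad (108.7°).
Interpolate at f = 3/4 with slerp weights a = sin((1−f)δ)/sin δ ≈ 0.482, b = sin(fδ)/sin δ ≈ 1.044.
p = a·p₁ + b·p₂ ≈ (0.968, -0.196, 0.155); φ = arcsin(p_z) ≈ 8.89°, λ = atan2(p_y, p_x) ≈ -11.42°.

≈ 9°N, 11°W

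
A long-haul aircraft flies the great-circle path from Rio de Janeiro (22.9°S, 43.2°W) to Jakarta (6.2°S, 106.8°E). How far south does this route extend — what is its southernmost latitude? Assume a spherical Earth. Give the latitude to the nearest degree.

≈ 46°S

The great circle lies in the plane with unit normal n̂ = (p₁ × p₂)/|p₁ × p₂|.
Here n̂_z ≈ +0.694; the vertex latitude is φ_max = arccos|n̂_z| ≈ 46.1°.
Check via Clairaut: cos φ_max = |cos φ₁| · sin C = cos(22.9°)·sin(131.2°) ≈ 0.694, again giving ≈ 46.1°.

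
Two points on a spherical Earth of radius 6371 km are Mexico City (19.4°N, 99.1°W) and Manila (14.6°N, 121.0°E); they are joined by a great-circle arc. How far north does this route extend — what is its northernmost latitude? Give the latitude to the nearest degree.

The great circle lies in the plane with unit normal n̂ = (p₁ × p₂)/|p₁ × p₂|.
Here n̂_z ≈ -0.745; the vertex latitude is φ_max = arccos|n̂_z| ≈ 41.8°.
Check via Clairaut: cos φ_max = |cos φ₁| · sin C = cos(19.4°)·sin(52.2°) ≈ 0.745, again giving ≈ 41.8°.

≈ 42°N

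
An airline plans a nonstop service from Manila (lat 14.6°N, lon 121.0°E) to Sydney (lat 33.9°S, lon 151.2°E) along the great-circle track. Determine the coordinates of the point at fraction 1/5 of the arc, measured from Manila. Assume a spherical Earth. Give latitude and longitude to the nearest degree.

Write both endpoints as unit vectors p₁, p₂ with components (cos φ cos λ, cos φ sin λ, sin φ).
The central angle between the endpoints is δ = arccos(p₁·p₂) ≈ 0.984 rad (56.4°).
Interpolate at f = 1/5 with slerp weights a = sin((1−f)δ)/sin δ ≈ 0.851, b = sin(fδ)/sin δ ≈ 0.235.
p = a·p₁ + b·p₂ ≈ (-0.595, 0.800, 0.083); φ = arcsin(p_z) ≈ 4.79°, λ = atan2(p_y, p_x) ≈ 126.65°.

≈ lat 5°N, lon 127°E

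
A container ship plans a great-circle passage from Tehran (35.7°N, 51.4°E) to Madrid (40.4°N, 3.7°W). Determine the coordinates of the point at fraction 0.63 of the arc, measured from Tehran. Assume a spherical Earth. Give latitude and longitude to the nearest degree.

Write both endpoints as unit vectors p₁, p₂ with components (cos φ cos λ, cos φ sin λ, sin φ).
The central angle between the endpoints is δ = arccos(p₁·p₂) ≈ 0.749 rad (42.9°).
Interpolate at f = 0.63 with slerp weights a = sin((1−f)δ)/sin δ ≈ 0.402, b = sin(fδ)/sin δ ≈ 0.668.
p = a·p₁ + b·p₂ ≈ (0.711, 0.222, 0.667); φ = arcsin(p_z) ≈ 41.85°, λ = atan2(p_y, p_x) ≈ 17.36°.

≈ 42°N, 17°E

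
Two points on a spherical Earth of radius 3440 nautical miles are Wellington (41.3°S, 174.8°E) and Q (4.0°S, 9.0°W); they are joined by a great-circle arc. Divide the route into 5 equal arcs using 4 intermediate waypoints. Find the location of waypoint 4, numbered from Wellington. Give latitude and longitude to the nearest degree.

Write both endpoints as unit vectors p₁, p₂ with components (cos φ cos λ, cos φ sin λ, sin φ).
The central angle between the endpoints is δ = arccos(p₁·p₂) ≈ 2.349 rad (134.6°).
Interpolate at f = 4/5 with slerp weights a = sin((1−f)δ)/sin δ ≈ 0.635, b = sin(fδ)/sin δ ≈ 1.338.
p = a·p₁ + b·p₂ ≈ (0.843, -0.165, -0.513); φ = arcsin(p_z) ≈ -30.84°, λ = atan2(p_y, p_x) ≈ -11.11°.

≈ (31°S, 11°W)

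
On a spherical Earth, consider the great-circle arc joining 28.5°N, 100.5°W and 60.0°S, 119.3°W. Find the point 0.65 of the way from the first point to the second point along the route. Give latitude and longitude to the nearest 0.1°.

Write both endpoints as unit vectors p₁, p₂ with components (cos φ cos λ, cos φ sin λ, sin φ).
The central angle between the endpoints is δ = arccos(p₁·p₂) ≈ 1.568 rad (89.8°).
Interpolate at f = 0.65 with slerp weights a = sin((1−f)δ)/sin δ ≈ 0.522, b = sin(fδ)/sin δ ≈ 0.852.
p = a·p₁ + b·p₂ ≈ (-0.292, -0.822, -0.489); φ = arcsin(p_z) ≈ -29.25°, λ = atan2(p_y, p_x) ≈ -109.55°.

≈ 29.3°S, 109.6°W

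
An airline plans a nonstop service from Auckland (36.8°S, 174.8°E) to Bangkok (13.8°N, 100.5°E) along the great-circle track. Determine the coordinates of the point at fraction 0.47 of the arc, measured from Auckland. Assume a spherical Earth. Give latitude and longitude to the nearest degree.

Convert each endpoint to a unit vector on the sphere (x = cos φ cos λ, y = cos φ sin λ, z = sin φ).
The central angle between the endpoints is δ = arccos(p₁·p₂) ≈ 1.503 rad (86.1°).
Interpolate at f = 0.47 with slerp weights a = sin((1−f)δ)/sin δ ≈ 0.717, b = sin(fδ)/sin δ ≈ 0.651.
p = a·p₁ + b·p₂ ≈ (-0.687, 0.673, -0.274); φ = arcsin(p_z) ≈ -15.91°, λ = atan2(p_y, p_x) ≈ 135.56°.

≈ 16°S, 136°E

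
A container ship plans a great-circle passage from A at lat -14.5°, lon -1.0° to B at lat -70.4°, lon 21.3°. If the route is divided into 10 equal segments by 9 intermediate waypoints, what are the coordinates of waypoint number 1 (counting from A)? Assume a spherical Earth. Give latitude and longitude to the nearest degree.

≈ lat -20°, lon 0°

The haversine formula gives a central angle δ ≈ 1.005 rad (57.6°) between the endpoints.
Interpolate at f = 1/10 with slerp weights a = sin((1−f)δ)/sin δ ≈ 0.931, b = sin(fδ)/sin δ ≈ 0.119.
p = a·p₁ + b·p₂ ≈ (0.939, -0.001, -0.345); φ = arcsin(p_z) ≈ -20.19°, λ = atan2(p_y, p_x) ≈ -0.08°.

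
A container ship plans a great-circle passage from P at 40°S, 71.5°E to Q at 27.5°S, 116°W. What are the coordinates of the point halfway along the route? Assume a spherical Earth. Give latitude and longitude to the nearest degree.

≈ 82°S, 154°W

From cos δ = sin φ₁ sin φ₂ + cos φ₁ cos φ₂ cos Δλ, the central angle is δ ≈ 1.957 rad (112.1°).
Interpolate at f = 1/2 with slerp weights a = sin((1−f)δ)/sin δ ≈ 0.896, b = sin(fδ)/sin δ ≈ 0.896.
p = a·p₁ + b·p₂ ≈ (-0.131, -0.063, -0.989); φ = arcsin(p_z) ≈ -81.65°, λ = atan2(p_y, p_x) ≈ -154.10°.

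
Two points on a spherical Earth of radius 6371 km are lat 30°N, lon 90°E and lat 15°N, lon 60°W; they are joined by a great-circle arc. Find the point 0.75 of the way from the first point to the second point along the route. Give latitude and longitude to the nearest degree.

≈ lat 40°N, lon 38°W

From cos δ = sin φ₁ sin φ₂ + cos φ₁ cos φ₂ cos Δλ, the central angle is δ ≈ 2.208 rad (126.5°).
Interpolate at f = 0.75 with slerp weights a = sin((1−f)δ)/sin δ ≈ 0.652, b = sin(fδ)/sin δ ≈ 1.240.
p = a·p₁ + b·p₂ ≈ (0.599, -0.472, 0.647); φ = arcsin(p_z) ≈ 40.32°, λ = atan2(p_y, p_x) ≈ -38.25°.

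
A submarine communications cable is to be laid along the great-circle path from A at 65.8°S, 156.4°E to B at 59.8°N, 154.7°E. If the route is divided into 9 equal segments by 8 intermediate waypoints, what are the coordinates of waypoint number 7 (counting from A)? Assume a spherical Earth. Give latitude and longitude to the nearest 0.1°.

≈ 31.9°N, 155.2°E

From cos δ = sin φ₁ sin φ₂ + cos φ₁ cos φ₂ cos Δλ, the central angle is δ ≈ 2.192 rad (125.6°).
Interpolate at f = 7/9 with slerp weights a = sin((1−f)δ)/sin δ ≈ 0.576, b = sin(fδ)/sin δ ≈ 1.219.
p = a·p₁ + b·p₂ ≈ (-0.771, 0.357, 0.528); φ = arcsin(p_z) ≈ 31.89°, λ = atan2(p_y, p_x) ≈ 155.17°.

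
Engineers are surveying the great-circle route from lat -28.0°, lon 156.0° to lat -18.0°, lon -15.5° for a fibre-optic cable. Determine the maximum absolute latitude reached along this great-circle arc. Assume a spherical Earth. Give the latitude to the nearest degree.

≈ -80°

The great circle lies in the plane with unit normal n̂ = (p₁ × p₂)/|p₁ × p₂|.
Here n̂_z ≈ -0.170; the vertex latitude is φ_max = arccos|n̂_z| ≈ 80.2°.
Check via Clairaut: cos φ_max = |cos φ₁| · sin C = cos(28.0°)·sin(168.9°) ≈ 0.170, again giving ≈ 80.2°.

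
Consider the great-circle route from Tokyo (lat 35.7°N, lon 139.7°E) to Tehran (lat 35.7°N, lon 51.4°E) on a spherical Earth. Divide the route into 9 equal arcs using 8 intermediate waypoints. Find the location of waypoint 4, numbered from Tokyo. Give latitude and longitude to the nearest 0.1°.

Write both endpoints as unit vectors p₁, p₂ with components (cos φ cos λ, cos φ sin λ, sin φ).
The central angle between the endpoints is δ = arccos(p₁·p₂) ≈ 1.202 rad (68.9°).
Interpolate at f = 4/9 with slerp weights a = sin((1−f)δ)/sin δ ≈ 0.664, b = sin(fδ)/sin δ ≈ 0.546.
p = a·p₁ + b·p₂ ≈ (-0.135, 0.695, 0.706); φ = arcsin(p_z) ≈ 44.91°, λ = atan2(p_y, p_x) ≈ 100.96°.

≈ lat 44.9°N, lon 101.0°E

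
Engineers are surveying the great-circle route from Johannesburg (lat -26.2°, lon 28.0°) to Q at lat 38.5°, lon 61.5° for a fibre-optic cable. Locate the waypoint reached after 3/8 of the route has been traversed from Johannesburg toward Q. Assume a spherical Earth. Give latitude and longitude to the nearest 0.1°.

Convert each endpoint to a unit vector on the sphere (x = cos φ cos λ, y = cos φ sin λ, z = sin φ).
The central angle between the endpoints is δ = arccos(p₁·p₂) ≈ 1.255 rad (71.9°).
Interpolate at f = 3/8 with slerp weights a = sin((1−f)δ)/sin δ ≈ 0.743, b = sin(fδ)/sin δ ≈ 0.477.
p = a·p₁ + b·p₂ ≈ (0.767, 0.641, -0.031); φ = arcsin(p_z) ≈ -1.78°, λ = atan2(p_y, p_x) ≈ 39.90°.

≈ lat -1.8°, lon 39.9°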